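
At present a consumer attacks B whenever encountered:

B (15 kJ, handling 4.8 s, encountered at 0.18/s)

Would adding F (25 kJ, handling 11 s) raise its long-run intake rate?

Intake rate on the current diet: R = (0.18×15) / (1 + 0.18×4.8) = 2.7/1.864 = 1.448 kJ/s.
Profitability of F: 25/11 = 2.273 kJ/s.
Since 2.273 > R, including F increases the long-run rate.

Yes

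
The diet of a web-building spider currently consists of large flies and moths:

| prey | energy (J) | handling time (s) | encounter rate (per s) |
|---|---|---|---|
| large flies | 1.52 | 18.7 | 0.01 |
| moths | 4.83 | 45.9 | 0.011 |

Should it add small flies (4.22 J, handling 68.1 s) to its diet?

On large flies and moths alone, R = ΣλE/(1+Σλh) = 0.06833/1.692 = 0.04039 J/s.
Profitability of small flies: 4.22/68.1 = 0.06197 J/s.
Since 0.06197 > R, including small flies increases the long-run rate.

Yes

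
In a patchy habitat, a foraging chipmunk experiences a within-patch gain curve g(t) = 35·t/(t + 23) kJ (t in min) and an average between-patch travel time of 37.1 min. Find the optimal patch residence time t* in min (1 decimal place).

By the marginal value theorem, leave when the instantaneous gain rate g'(t) equals the habitat-wide average g(t)/(T + t).
g'(t) = 35·23/(t + 23)². Setting 35·23/(t+23)² = 35t/[(t+23)(37.1+t)] gives 23(37.1+t) = t(t+23), so t² = 23×37.1 = 853.3.
t* = √853.3 = 29.21 min.

29.2 min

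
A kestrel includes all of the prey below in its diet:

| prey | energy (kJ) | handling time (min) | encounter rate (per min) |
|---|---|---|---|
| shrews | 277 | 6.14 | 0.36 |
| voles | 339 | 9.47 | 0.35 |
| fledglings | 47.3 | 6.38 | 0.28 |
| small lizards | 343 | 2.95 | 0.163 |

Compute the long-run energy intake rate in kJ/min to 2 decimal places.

Energy encountered per unit search time: 0.36×277 + 0.35×339 + 0.28×47.3 + 0.163×343 = 287.5 kJ/min.
Handling time per unit search time: 0.36×6.14 + 0.35×9.47 + 0.28×6.38 + 0.163×2.95 = 7.792.
Rate = 287.5/(1 + 7.792) = 32.7 kJ/min.

32.70 kJ/min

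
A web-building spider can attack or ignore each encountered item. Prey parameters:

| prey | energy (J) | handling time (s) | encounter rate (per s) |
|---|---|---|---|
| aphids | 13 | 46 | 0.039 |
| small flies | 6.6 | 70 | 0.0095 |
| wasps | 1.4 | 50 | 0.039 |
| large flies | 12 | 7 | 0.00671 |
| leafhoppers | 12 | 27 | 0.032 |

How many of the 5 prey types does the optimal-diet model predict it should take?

3

Profitabilities (E/h, J/s): large flies 1.71, leafhoppers 0.444, aphids 0.283, small flies 0.0943, wasps 0.028. Add prey in this order while the next type's profitability exceeds the intake rate on those already taken.
Rate on top 1: 0.07691. leafhoppers: 0.444 > 0.07691 → include.
Rate on top 2: 0.2431. aphids: 0.283 > 0.2431 → include.
Rate on top 3: 0.2622. small flies: 0.0943 < 0.2622 → exclude; stop.
Optimal diet: large flies, leafhoppers, aphids — 3 of 5 types.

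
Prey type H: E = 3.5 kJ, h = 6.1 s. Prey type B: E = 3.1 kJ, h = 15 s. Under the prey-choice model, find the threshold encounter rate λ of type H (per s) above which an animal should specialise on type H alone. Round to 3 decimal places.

0.092 per s

Drop type B once their profitability E₂/h₂ falls below the rate achievable on type H alone: E₂/h₂ = λE₁/(1 + λh₁).
Solve for λ: λE₁h₂ = E₂(1 + λh₁) → λ(E₁h₂ − E₂h₁) = E₂ → λ = E₂/(E₁h₂ − E₂h₁).
λ = 3.1/(3.5×15 − 3.1×6.1) = 3.1/33.59 = 0.09229 per s.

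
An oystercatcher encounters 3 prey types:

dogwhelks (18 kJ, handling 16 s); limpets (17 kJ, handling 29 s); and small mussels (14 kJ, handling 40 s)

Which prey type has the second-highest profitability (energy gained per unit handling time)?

limpets

In descending order of E/h:
dogwhelks: 18/16 = 1.12 kJ/s
limpets: 17/29 = 0.586 kJ/s
small mussels: 14/40 = 0.35 kJ/s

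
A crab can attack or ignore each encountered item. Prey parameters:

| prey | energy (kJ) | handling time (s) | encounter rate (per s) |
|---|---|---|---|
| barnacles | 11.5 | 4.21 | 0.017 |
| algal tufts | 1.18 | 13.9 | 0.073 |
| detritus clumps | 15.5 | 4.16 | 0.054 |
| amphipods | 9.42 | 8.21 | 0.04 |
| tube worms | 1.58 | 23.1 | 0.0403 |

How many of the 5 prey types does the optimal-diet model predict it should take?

E/h in descending order: detritus clumps 3.73, barnacles 2.73, amphipods 1.15, algal tufts 0.0849, tube worms 0.0684 kJ/s. The optimal diet is the largest prefix of this list for which every included type satisfies E_i/h_i > R on the types above it.
Rate on top 1: 0.6835. barnacles: 2.73 > 0.6835 → include.
Rate on top 2: 0.7966. amphipods: 1.15 > 0.7966 → include.
Rate on top 3: 0.8675. algal tufts: 0.0849 < 0.8675 → exclude; stop.
Optimal diet: detritus clumps, barnacles, amphipods — 3 of 5 types.

3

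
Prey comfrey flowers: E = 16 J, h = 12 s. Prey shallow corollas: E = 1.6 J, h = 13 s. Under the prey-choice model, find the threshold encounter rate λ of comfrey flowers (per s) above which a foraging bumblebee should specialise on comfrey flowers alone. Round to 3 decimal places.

0.008 per s

The zero-one rule: include shallow corollas iff E₂/h₂ > λE₁/(1+λh₁). Equality gives the switch point.
λE₁h₂ = E₂ + λE₂h₁ ⇒ λ = E₂/(E₁h₂ − E₂h₁) = 1.6/(208 − 19.2) = 0.008475 per s.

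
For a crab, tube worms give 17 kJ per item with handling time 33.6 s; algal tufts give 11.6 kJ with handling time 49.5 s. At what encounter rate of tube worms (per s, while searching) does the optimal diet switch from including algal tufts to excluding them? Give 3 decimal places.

At the threshold, the rate on tube worms alone equals the profitability of algal tufts: λ·17/(1 + λ·33.6) = 11.6/49.5 = 0.2343.
Rearranging, λ(17 − 0.2343×33.6) = 0.2343, so λ = 0.2343/9.126 = 0.02568 per s.

0.026 per s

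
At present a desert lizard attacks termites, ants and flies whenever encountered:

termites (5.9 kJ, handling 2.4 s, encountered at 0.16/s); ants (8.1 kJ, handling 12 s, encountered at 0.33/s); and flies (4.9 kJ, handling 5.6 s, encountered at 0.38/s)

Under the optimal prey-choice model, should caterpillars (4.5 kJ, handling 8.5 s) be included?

No

Intake rate on the current diet: R = (0.16×5.9 + 0.33×8.1 + 0.38×4.9) / (1 + 0.16×2.4 + 0.33×12 + 0.38×5.6) = 5.479/7.472 = 0.7333 kJ/s.
caterpillars: E/h = 4.5/8.5 = 0.5294 kJ/s.
Since 0.5294 < R, time spent handling caterpillars is better spent searching.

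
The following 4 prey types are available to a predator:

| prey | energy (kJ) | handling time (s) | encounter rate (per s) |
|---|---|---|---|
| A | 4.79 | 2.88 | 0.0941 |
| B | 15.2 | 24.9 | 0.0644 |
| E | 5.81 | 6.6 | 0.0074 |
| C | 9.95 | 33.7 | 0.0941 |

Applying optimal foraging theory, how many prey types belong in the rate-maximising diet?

Rank by E/h (kJ/s): A 1.66, E 0.88, B 0.61, C 0.295. Include each in turn until the next type's E/h falls below the running intake rate.
Rate on top 1: 0.3546. E: 0.88 > 0.3546 → include.
Rate on top 2: 0.3741. B: 0.61 > 0.3741 → include.
Rate on top 3: 0.5037. C: 0.295 < 0.5037 → exclude; stop.
Optimal diet: A, E, B — 3 of 4 types.

3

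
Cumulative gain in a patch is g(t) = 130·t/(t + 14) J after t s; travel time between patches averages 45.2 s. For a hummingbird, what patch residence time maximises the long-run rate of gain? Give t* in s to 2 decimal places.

By the marginal value theorem, leave when the instantaneous gain rate g'(t) equals the habitat-wide average g(t)/(T + t).
g'(t) = 130·14/(t + 14)². Setting 130·14/(t+14)² = 130t/[(t+14)(45.2+t)] gives 14(45.2+t) = t(t+14), so t² = 14×45.2 = 632.8.
t* = √632.8 = 25.16 s.

25.16 s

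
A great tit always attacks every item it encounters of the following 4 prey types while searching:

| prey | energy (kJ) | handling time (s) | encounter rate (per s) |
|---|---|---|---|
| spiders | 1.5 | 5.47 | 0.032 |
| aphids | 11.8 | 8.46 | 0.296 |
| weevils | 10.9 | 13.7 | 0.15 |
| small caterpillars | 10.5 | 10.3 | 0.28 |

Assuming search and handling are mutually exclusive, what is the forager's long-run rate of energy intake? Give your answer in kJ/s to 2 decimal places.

R = Σλ_iE_i / (1 + Σλ_ih_i)
Numerator: 0.032×1.5 + 0.296×11.8 + 0.15×10.9 + 0.28×10.5 = 8.116
Denominator: 1 + 0.032×5.47 + 0.296×8.46 + 0.15×13.7 + 0.28×10.3 = 8.618
R = 8.116/8.618 = 0.9417 kJ/s

0.94 kJ/s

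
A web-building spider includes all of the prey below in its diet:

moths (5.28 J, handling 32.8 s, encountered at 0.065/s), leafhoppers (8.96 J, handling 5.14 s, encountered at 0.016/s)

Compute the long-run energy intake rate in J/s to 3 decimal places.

Energy encountered per unit search time: 0.065×5.28 + 0.016×8.96 = 0.4866 J/s.
Handling time per unit search time: 0.065×32.8 + 0.016×5.14 = 2.214.
Rate = 0.4866/(1 + 2.214) = 0.1514 J/s.

0.151 J/s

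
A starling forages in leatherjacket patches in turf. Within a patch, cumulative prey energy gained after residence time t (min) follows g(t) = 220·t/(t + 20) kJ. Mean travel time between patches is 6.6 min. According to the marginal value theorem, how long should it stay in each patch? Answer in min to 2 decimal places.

Optimal t* satisfies g'(t*) = g(t*)/(T + t*).
g'(t) = 220·20/(t + 20)². Setting 220·20/(t+20)² = 220t/[(t+20)(6.6+t)] gives 20(6.6+t) = t(t+20), so t² = 20×6.6 = 132.
t* = √132 = 11.49 min.

11.49 min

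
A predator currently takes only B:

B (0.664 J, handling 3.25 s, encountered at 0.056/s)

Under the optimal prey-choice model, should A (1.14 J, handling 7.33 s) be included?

Yes

Current rate: (0.056×0.664)/(1 + 0.056×3.25) = 0.03146 J/s.
A: E/h = 1.14/7.33 = 0.1555 J/s.
Since 0.1555 > R, including A increases the long-run rate.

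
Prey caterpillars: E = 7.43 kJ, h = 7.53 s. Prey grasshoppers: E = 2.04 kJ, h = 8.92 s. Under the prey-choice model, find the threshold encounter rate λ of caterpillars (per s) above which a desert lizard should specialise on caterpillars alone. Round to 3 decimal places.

At the threshold, the rate on caterpillars alone equals the profitability of grasshoppers: λ·7.43/(1 + λ·7.53) = 2.04/8.92 = 0.2287.
Rearranging, λ(7.43 − 0.2287×7.53) = 0.2287, so λ = 0.2287/5.708 = 0.04007 per s.

0.040 per s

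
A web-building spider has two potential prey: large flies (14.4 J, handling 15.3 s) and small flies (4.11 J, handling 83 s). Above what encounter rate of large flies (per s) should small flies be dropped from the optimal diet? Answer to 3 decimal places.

The zero-one rule: include small flies iff E₂/h₂ > λE₁/(1+λh₁). Equality gives the switch point.
λE₁h₂ = E₂ + λE₂h₁ ⇒ λ = E₂/(E₁h₂ − E₂h₁) = 4.11/(1195 − 62.88) = 0.00363 per s.

0.004 per s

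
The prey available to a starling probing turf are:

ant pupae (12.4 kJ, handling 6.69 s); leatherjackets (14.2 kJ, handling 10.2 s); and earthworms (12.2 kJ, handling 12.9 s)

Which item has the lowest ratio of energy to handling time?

In descending order of E/h:
ant pupae: 12.4/6.69 = 1.85 kJ/s
leatherjackets: 14.2/10.2 = 1.39 kJ/s
earthworms: 12.2/12.9 = 0.946 kJ/s

earthworms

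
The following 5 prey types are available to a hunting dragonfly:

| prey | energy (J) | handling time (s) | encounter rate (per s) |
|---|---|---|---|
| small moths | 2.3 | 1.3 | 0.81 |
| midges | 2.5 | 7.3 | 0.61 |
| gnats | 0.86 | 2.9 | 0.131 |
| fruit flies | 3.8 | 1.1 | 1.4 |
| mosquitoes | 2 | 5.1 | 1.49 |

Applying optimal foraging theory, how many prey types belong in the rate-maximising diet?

E/h in descending order: fruit flies 3.45, small moths 1.77, mosquitoes 0.392, midges 0.342, gnats 0.297 J/s. The optimal diet is the largest prefix of this list for which every included type satisfies E_i/h_i > R on the types above it.
Rate on top 1: 2.094. small moths: 1.77 < 2.094 → exclude; stop.
Optimal diet: fruit flies — 1 of 5 types.

1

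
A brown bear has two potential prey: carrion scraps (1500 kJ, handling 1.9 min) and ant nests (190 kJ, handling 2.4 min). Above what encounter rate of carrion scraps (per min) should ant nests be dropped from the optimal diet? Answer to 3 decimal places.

Drop ant nests once their profitability E₂/h₂ falls below the rate achievable on carrion scraps alone: E₂/h₂ = λE₁/(1 + λh₁).
Solve for λ: λE₁h₂ = E₂(1 + λh₁) → λ(E₁h₂ − E₂h₁) = E₂ → λ = E₂/(E₁h₂ − E₂h₁).
λ = 190/(1500×2.4 − 190×1.9) = 190/3239 = 0.05866 per min.

0.059 per min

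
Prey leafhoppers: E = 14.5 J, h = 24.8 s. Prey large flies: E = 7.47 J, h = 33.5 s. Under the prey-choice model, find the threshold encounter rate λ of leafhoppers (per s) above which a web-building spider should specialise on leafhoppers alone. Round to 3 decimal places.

0.025 per s

The zero-one rule: include large flies iff E₂/h₂ > λE₁/(1+λh₁). Equality gives the switch point.
λE₁h₂ = E₂ + λE₂h₁ ⇒ λ = E₂/(E₁h₂ − E₂h₁) = 7.47/(485.8 − 185.3) = 0.02486 per s.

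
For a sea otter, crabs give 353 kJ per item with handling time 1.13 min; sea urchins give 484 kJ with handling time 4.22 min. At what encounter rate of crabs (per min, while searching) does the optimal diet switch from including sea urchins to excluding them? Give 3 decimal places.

0.513 per min

The zero-one rule: include sea urchins iff E₂/h₂ > λE₁/(1+λh₁). Equality gives the switch point.
λE₁h₂ = E₂ + λE₂h₁ ⇒ λ = E₂/(E₁h₂ − E₂h₁) = 484/(1490 − 546.9) = 0.5134 per min.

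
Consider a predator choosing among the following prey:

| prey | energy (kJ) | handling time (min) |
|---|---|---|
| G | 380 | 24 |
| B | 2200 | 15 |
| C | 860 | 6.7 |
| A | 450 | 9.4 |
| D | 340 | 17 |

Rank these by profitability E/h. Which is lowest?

G

In descending order of E/h:
B: 2200/15 = 147 kJ/min
C: 860/6.7 = 128 kJ/min
A: 450/9.4 = 47.9 kJ/min
D: 340/17 = 20 kJ/min
G: 380/24 = 15.8 kJ/min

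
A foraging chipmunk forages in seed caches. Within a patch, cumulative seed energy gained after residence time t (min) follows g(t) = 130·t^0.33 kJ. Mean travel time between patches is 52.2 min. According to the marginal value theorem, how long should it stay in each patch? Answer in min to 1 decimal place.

By the marginal value theorem, leave when the instantaneous gain rate g'(t) equals the habitat-wide average g(t)/(T + t).
g'(t) = 0.33·130·t^-0.67. Setting 0.33·130·t^-0.67 = 130·t^0.33/(52.2+t) gives 0.33(52.2+t) = t, so 0.67·t = 0.33×52.2.
t* = 0.33×52.2/0.67 = 25.71 min.

25.7 min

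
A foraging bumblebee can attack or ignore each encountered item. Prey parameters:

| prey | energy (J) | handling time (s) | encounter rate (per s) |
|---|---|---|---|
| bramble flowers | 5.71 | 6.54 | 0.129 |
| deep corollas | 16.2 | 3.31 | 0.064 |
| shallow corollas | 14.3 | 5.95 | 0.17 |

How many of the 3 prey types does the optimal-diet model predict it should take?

2

Profitabilities (E/h, J/s): deep corollas 4.89, shallow corollas 2.4, bramble flowers 0.873. Add prey in this order while the next type's profitability exceeds the intake rate on those already taken.
Rate on top 1: 0.8556. shallow corollas: 2.4 > 0.8556 → include.
Rate on top 2: 1.56. bramble flowers: 0.873 < 1.56 → exclude; stop.
Optimal diet: deep corollas, shallow corollas — 2 of 3 types.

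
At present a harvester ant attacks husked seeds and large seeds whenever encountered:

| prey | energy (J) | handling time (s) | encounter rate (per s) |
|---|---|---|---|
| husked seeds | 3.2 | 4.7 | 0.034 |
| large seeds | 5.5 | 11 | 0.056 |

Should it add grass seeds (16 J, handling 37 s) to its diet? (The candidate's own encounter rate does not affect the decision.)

On husked seeds and large seeds alone, R = ΣλE/(1+Σλh) = 0.4168/1.776 = 0.2347 J/s.
grass seeds: E/h = 16/37 = 0.4324 J/s.
0.4324 > 0.2347, so adding grass seeds raises the average — include it.

Yes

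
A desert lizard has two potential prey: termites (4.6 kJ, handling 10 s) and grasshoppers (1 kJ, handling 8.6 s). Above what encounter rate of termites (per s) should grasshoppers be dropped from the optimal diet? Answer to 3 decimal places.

The zero-one rule: include grasshoppers iff E₂/h₂ > λE₁/(1+λh₁). Equality gives the switch point.
λE₁h₂ = E₂ + λE₂h₁ ⇒ λ = E₂/(E₁h₂ − E₂h₁) = 1/(39.56 − 10) = 0.03383 per s.

0.034 per s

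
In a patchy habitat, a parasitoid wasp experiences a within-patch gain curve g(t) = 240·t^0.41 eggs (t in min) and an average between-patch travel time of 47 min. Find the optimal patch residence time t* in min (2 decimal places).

Optimal t* satisfies g'(t*) = g(t*)/(T + t*).
g'(t) = 0.41·240·t^-0.59. Setting 0.41·240·t^-0.59 = 240·t^0.41/(47+t) gives 0.41(47+t) = t, so 0.59·t = 0.41×47.
t* = 0.41×47/0.59 = 32.66 min.

32.66 min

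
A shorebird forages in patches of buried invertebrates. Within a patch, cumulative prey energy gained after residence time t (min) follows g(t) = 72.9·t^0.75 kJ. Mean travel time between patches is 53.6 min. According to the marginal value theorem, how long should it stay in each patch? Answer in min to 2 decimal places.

Maximise g(t)/(T+t): set derivative to zero → g'(t)(T+t) = g(t).
g'(t) = 0.75·72.9·t^-0.25. Setting 0.75·72.9·t^-0.25 = 72.9·t^0.75/(53.6+t) gives 0.75(53.6+t) = t, so 0.25·t = 0.75×53.6.
t* = 0.75×53.6/0.25 = 160.8 min.

160.80 min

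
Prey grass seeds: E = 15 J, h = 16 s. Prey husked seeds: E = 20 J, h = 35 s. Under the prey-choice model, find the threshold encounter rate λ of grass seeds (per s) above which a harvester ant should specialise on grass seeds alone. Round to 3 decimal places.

Drop husked seeds once their profitability E₂/h₂ falls below the rate achievable on grass seeds alone: E₂/h₂ = λE₁/(1 + λh₁).
Solve for λ: λE₁h₂ = E₂(1 + λh₁) → λ(E₁h₂ − E₂h₁) = E₂ → λ = E₂/(E₁h₂ − E₂h₁).
λ = 20/(15×35 − 20×16) = 20/205 = 0.09756 per s.

0.098 per s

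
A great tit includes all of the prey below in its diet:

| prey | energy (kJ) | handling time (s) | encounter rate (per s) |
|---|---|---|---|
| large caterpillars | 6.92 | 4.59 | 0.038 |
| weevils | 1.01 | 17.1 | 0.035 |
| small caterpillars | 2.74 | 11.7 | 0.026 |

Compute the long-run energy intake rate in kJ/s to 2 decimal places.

0.18 kJ/s

R = (0.038×6.92 + 0.035×1.01 + 0.026×2.74) / (1 + 0.038×4.59 + 0.035×17.1 + 0.026×11.7) = 0.3695/2.077 = 0.1779 kJ/s.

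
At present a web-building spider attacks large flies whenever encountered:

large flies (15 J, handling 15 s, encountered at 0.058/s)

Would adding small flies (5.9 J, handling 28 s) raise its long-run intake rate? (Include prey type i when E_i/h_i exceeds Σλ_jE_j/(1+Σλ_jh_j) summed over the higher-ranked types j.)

On large flies alone, R = ΣλE/(1+Σλh) = 0.87/1.87 = 0.4652 J/s.
Profitability of small flies: 5.9/28 = 0.2107 J/s.
Since 0.2107 < R, time spent handling small flies is better spent searching.

No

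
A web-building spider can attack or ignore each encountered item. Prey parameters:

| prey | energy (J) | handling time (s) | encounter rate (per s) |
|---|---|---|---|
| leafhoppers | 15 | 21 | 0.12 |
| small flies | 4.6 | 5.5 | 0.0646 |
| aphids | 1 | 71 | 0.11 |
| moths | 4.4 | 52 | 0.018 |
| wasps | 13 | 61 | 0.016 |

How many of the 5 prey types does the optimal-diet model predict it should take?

2

E/h in descending order: small flies 0.836, leafhoppers 0.714, wasps 0.213, moths 0.0846, aphids 0.0141 J/s. The optimal diet is the largest prefix of this list for which every included type satisfies E_i/h_i > R on the types above it.
Rate on top 1: 0.2193. leafhoppers: 0.714 > 0.2193 → include.
Rate on top 2: 0.5412. wasps: 0.213 < 0.5412 → exclude; stop.
Optimal diet: small flies, leafhoppers — 2 of 5 types.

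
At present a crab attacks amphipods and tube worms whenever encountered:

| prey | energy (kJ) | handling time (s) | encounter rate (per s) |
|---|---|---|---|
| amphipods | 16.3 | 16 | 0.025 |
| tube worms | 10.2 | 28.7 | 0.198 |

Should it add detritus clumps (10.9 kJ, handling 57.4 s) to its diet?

No

Intake rate on the current diet: R = (0.025×16.3 + 0.198×10.2) / (1 + 0.025×16 + 0.198×28.7) = 2.427/7.083 = 0.3427 kJ/s.
Profitability of detritus clumps: 10.9/57.4 = 0.1899 kJ/s.
0.1899 < 0.3427, so adding detritus clumps would lower the average — exclude it.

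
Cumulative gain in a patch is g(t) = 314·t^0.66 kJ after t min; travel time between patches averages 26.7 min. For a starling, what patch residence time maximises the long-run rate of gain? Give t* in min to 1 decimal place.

51.8 min

By the marginal value theorem, leave when the instantaneous gain rate g'(t) equals the habitat-wide average g(t)/(T + t).
g'(t) = 0.66·314·t^-0.34. Setting 0.66·314·t^-0.34 = 314·t^0.66/(26.7+t) gives 0.66(26.7+t) = t, so 0.34·t = 0.66×26.7.
t* = 0.66×26.7/0.34 = 51.83 min.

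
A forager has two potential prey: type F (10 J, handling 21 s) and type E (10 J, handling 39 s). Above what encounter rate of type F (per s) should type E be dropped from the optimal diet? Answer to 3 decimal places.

0.056 per s

At the threshold, the rate on type F alone equals the profitability of type E: λ·10/(1 + λ·21) = 10/39 = 0.2564.
Rearranging, λ(10 − 0.2564×21) = 0.2564, so λ = 0.2564/4.615 = 0.05556 per s.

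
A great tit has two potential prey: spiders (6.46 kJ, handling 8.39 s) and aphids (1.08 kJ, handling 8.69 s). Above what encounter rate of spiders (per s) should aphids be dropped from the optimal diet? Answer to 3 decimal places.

At the threshold, the rate on spiders alone equals the profitability of aphids: λ·6.46/(1 + λ·8.39) = 1.08/8.69 = 0.1243.
Rearranging, λ(6.46 − 0.1243×8.39) = 0.1243, so λ = 0.1243/5.417 = 0.02294 per s.

0.023 per s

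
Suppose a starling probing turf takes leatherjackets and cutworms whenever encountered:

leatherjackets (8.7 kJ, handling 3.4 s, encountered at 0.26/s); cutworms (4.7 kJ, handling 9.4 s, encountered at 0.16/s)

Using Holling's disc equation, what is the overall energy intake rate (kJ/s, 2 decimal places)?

0.89 kJ/s

R = Σλ_iE_i / (1 + Σλ_ih_i)
Numerator: 0.26×8.7 + 0.16×4.7 = 3.014
Denominator: 1 + 0.26×3.4 + 0.16×9.4 = 3.388
R = 3.014/3.388 = 0.8896 kJ/s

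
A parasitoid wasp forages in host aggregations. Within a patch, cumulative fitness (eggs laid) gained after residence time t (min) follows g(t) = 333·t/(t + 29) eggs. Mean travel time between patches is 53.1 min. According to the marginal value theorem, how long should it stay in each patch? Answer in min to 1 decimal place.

39.2 min

Maximise g(t)/(T+t): set derivative to zero → g'(t)(T+t) = g(t).
g'(t) = 333·29/(t + 29)². Setting 333·29/(t+29)² = 333t/[(t+29)(53.1+t)] gives 29(53.1+t) = t(t+29), so t² = 29×53.1 = 1540.
t* = √1540 = 39.24 min.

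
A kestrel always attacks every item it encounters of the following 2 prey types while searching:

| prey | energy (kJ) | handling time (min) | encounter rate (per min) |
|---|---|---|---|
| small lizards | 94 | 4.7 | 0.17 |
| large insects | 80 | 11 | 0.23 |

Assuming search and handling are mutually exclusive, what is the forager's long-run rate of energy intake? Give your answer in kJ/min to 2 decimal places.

R = Σλ_iE_i / (1 + Σλ_ih_i)
Numerator: 0.17×94 + 0.23×80 = 34.38
Denominator: 1 + 0.17×4.7 + 0.23×11 = 4.329
R = 34.38/4.329 = 7.942 kJ/min

7.94 kJ/min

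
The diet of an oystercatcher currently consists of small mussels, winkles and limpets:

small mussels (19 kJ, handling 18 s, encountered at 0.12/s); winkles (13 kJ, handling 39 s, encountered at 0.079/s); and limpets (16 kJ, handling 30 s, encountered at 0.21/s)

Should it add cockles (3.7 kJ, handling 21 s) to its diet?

No

Current rate: (0.12×19 + 0.079×13 + 0.21×16)/(1 + 0.12×18 + 0.079×39 + 0.21×30) = 0.5316 kJ/s.
Profitability of cockles: 3.7/21 = 0.1762 kJ/s.
Since 0.1762 < R, time spent handling cockles is better spent searching.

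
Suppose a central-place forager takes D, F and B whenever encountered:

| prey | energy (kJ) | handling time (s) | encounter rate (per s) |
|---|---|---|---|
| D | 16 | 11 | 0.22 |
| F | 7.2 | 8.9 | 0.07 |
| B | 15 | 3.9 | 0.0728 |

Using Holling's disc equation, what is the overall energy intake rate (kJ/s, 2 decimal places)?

R = (0.22×16 + 0.07×7.2 + 0.0728×15) / (1 + 0.22×11 + 0.07×8.9 + 0.0728×3.9) = 5.116/4.327 = 1.182 kJ/s.

1.18 kJ/s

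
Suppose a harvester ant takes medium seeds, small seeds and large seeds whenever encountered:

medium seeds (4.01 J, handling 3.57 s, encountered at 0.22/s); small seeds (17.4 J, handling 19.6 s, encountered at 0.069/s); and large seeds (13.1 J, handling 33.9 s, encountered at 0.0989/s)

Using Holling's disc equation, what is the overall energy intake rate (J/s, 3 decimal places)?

Energy encountered per unit search time: 0.22×4.01 + 0.069×17.4 + 0.0989×13.1 = 3.378 J/s.
Handling time per unit search time: 0.22×3.57 + 0.069×19.6 + 0.0989×33.9 = 5.491.
Rate = 3.378/(1 + 5.491) = 0.5205 J/s.

0.521 J/s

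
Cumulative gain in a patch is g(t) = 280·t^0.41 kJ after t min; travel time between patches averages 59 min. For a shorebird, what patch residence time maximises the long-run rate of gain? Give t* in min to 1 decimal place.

41.0 min

By the marginal value theorem, leave when the instantaneous gain rate g'(t) equals the habitat-wide average g(t)/(T + t).
g'(t) = 0.41·280·t^-0.59. Setting 0.41·280·t^-0.59 = 280·t^0.41/(59+t) gives 0.41(59+t) = t, so 0.59·t = 0.41×59.
t* = 0.41×59/0.59 = 41 min.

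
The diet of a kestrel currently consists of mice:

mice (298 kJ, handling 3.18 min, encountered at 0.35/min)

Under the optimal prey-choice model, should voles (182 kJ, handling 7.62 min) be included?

No

Current rate: (0.35×298)/(1 + 0.35×3.18) = 49.36 kJ/min.
Profitability of voles: 182/7.62 = 23.88 kJ/min.
23.88 < 49.36, so adding voles would lower the average — exclude it.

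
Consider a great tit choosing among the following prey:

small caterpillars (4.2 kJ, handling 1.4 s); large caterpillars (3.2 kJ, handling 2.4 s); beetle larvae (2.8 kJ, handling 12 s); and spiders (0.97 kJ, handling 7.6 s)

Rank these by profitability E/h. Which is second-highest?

large caterpillars

In descending order of E/h:
small caterpillars: 4.2/1.4 = 3 kJ/s
large caterpillars: 3.2/2.4 = 1.33 kJ/s
beetle larvae: 2.8/12 = 0.233 kJ/s
spiders: 0.97/7.6 = 0.128 kJ/s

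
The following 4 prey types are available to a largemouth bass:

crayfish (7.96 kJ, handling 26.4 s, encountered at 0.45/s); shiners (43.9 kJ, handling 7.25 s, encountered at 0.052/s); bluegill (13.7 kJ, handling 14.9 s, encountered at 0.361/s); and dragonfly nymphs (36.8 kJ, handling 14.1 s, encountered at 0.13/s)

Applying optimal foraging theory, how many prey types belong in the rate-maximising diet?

2

Rank by E/h (kJ/s): shiners 6.06, dragonfly nymphs 2.61, bluegill 0.919, crayfish 0.302. Include each in turn until the next type's E/h falls below the running intake rate.
Rate on top 1: 1.658. dragonfly nymphs: 2.61 > 1.658 → include.
Rate on top 2: 2.201. bluegill: 0.919 < 2.201 → exclude; stop.
Optimal diet: shiners, dragonfly nymphs — 2 of 4 types.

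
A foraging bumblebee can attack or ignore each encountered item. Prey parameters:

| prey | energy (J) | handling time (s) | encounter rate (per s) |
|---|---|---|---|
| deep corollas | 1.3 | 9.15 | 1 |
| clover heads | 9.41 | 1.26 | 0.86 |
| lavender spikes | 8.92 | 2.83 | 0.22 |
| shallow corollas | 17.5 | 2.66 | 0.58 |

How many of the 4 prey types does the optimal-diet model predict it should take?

E/h in descending order: clover heads 7.47, shallow corollas 6.58, lavender spikes 3.15, deep corollas 0.142 J/s. The optimal diet is the largest prefix of this list for which every included type satisfies E_i/h_i > R on the types above it.
Rate on top 1: 3.884. shallow corollas: 6.58 > 3.884 → include.
Rate on top 2: 5.03. lavender spikes: 3.15 < 5.03 → exclude; stop.
Optimal diet: clover heads, shallow corollas — 2 of 4 types.

2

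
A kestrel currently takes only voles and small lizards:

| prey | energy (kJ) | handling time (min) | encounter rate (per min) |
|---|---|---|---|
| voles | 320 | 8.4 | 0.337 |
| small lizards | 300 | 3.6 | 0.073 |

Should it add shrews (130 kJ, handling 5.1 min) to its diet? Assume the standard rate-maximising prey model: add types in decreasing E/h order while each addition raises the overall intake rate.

No

Current rate: (0.337×320 + 0.073×300)/(1 + 0.337×8.4 + 0.073×3.6) = 31.69 kJ/min.
shrews: E/h = 130/5.1 = 25.49 kJ/min.
Since 25.49 < R, time spent handling shrews is better spent searching.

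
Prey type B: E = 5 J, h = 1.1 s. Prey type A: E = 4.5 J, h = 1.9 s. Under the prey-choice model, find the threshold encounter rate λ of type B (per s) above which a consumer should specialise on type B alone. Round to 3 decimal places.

At the threshold, the rate on type B alone equals the profitability of type A: λ·5/(1 + λ·1.1) = 4.5/1.9 = 2.368.
Rearranging, λ(5 − 2.368×1.1) = 2.368, so λ = 2.368/2.395 = 0.989 per s.

0.989 per s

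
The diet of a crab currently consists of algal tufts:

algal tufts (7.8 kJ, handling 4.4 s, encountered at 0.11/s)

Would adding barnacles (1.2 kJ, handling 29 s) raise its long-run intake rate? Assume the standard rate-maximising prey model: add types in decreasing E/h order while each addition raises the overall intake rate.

No

On algal tufts alone, R = ΣλE/(1+Σλh) = 0.858/1.484 = 0.5782 kJ/s.
Profitability of barnacles: 1.2/29 = 0.04138 kJ/s.
0.04138 < 0.5782, so adding barnacles would lower the average — exclude it.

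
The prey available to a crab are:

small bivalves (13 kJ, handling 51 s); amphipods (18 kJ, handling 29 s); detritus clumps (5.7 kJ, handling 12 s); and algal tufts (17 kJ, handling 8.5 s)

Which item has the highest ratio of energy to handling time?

algal tufts

In descending order of E/h:
algal tufts: 17/8.5 = 2 kJ/s
amphipods: 18/29 = 0.621 kJ/s
detritus clumps: 5.7/12 = 0.475 kJ/s
small bivalves: 13/51 = 0.255 kJ/s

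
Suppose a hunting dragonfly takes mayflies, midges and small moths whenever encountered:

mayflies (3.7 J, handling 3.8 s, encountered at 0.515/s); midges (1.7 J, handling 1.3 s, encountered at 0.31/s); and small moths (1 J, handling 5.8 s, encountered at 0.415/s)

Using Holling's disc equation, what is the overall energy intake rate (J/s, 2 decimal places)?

0.49 J/s

R = Σλ_iE_i / (1 + Σλ_ih_i)
Numerator: 0.515×3.7 + 0.31×1.7 + 0.415×1 = 2.848
Denominator: 1 + 0.515×3.8 + 0.31×1.3 + 0.415×5.8 = 5.767
R = 2.848/5.767 = 0.4938 J/s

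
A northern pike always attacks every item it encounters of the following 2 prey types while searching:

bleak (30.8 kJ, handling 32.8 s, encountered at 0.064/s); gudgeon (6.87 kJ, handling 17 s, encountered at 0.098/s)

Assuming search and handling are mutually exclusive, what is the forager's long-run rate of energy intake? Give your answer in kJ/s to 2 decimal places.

0.55 kJ/s

R = Σλ_iE_i / (1 + Σλ_ih_i)
Numerator: 0.064×30.8 + 0.098×6.87 = 2.644
Denominator: 1 + 0.064×32.8 + 0.098×17 = 4.765
R = 2.644/4.765 = 0.555 kJ/s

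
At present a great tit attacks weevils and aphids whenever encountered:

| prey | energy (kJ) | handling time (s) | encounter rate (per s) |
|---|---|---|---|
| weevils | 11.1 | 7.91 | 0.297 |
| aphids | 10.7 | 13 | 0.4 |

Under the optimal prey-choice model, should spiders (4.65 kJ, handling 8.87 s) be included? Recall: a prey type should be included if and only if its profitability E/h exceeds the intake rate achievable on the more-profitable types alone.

Current rate: (0.297×11.1 + 0.4×10.7)/(1 + 0.297×7.91 + 0.4×13) = 0.8862 kJ/s.
Profitability of spiders: 4.65/8.87 = 0.5242 kJ/s.
0.5242 < 0.8862, so adding spiders would lower the average — exclude it.

No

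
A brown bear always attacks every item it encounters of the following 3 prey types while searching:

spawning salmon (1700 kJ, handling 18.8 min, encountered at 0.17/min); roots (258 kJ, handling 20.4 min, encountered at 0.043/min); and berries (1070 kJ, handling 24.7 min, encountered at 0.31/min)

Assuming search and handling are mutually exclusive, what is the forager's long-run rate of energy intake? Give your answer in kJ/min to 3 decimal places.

49.630 kJ/min

R = Σλ_iE_i / (1 + Σλ_ih_i)
Numerator: 0.17×1700 + 0.043×258 + 0.31×1070 = 631.8
Denominator: 1 + 0.17×18.8 + 0.043×20.4 + 0.31×24.7 = 12.73
R = 631.8/12.73 = 49.63 kJ/min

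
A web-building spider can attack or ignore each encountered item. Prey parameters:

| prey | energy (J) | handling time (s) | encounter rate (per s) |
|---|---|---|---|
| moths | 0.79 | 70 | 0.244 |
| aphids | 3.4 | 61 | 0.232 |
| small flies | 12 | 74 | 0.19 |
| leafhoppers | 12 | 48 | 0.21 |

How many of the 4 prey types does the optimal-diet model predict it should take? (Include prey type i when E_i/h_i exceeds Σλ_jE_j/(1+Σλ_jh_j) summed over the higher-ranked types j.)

1

Profitabilities (E/h, J/s): leafhoppers 0.25, small flies 0.162, aphids 0.0557, moths 0.0113. Add prey in this order while the next type's profitability exceeds the intake rate on those already taken.
Rate on top 1: 0.2274. small flies: 0.162 < 0.2274 → exclude; stop.
Optimal diet: leafhoppers — 1 of 4 types.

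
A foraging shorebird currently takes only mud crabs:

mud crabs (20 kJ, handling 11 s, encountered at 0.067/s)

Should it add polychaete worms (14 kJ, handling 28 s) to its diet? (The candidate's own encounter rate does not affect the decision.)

No

Intake rate on the current diet: R = (0.067×20) / (1 + 0.067×11) = 1.34/1.737 = 0.7714 kJ/s.
Profitability of polychaete worms: 14/28 = 0.5 kJ/s.
Since 0.5 < R, time spent handling polychaete worms is better spent searching.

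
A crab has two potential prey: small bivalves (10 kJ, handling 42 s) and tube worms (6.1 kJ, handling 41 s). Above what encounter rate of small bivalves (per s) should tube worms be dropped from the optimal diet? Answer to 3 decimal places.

0.040 per s

At the threshold, the rate on small bivalves alone equals the profitability of tube worms: λ·10/(1 + λ·42) = 6.1/41 = 0.1488.
Rearranging, λ(10 − 0.1488×42) = 0.1488, so λ = 0.1488/3.751 = 0.03966 per s.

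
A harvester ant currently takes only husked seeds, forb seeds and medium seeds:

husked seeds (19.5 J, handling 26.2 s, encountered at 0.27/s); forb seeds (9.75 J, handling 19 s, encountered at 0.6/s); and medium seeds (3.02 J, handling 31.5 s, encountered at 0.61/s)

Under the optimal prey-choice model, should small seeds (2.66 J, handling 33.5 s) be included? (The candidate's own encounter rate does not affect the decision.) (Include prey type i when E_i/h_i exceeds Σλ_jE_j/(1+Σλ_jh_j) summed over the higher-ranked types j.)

Current rate: (0.27×19.5 + 0.6×9.75 + 0.61×3.02)/(1 + 0.27×26.2 + 0.6×19 + 0.61×31.5) = 0.3349 J/s.
Profitability of small seeds: 2.66/33.5 = 0.0794 J/s.
Since 0.0794 < R, time spent handling small seeds is better spent searching.

No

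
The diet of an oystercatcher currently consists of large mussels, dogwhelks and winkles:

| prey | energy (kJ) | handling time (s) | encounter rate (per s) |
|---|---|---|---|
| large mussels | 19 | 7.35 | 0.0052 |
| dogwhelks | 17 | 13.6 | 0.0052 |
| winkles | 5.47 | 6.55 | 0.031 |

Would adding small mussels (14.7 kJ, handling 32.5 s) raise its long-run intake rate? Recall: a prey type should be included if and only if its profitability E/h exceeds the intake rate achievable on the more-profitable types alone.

Yes

Current rate: (0.0052×19 + 0.0052×17 + 0.031×5.47)/(1 + 0.0052×7.35 + 0.0052×13.6 + 0.031×6.55) = 0.2719 kJ/s.
Profitability of small mussels: 14.7/32.5 = 0.4523 kJ/s.
0.4523 > 0.2719, so adding small mussels raises the average — include it.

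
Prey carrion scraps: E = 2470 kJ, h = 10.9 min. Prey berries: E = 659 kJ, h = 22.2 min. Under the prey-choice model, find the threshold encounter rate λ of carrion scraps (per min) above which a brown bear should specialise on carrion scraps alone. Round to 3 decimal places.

0.014 per min

Drop berries once their profitability E₂/h₂ falls below the rate achievable on carrion scraps alone: E₂/h₂ = λE₁/(1 + λh₁).
Solve for λ: λE₁h₂ = E₂(1 + λh₁) → λ(E₁h₂ − E₂h₁) = E₂ → λ = E₂/(E₁h₂ − E₂h₁).
λ = 659/(2470×22.2 − 659×10.9) = 659/4.765e+04 = 0.01383 per min.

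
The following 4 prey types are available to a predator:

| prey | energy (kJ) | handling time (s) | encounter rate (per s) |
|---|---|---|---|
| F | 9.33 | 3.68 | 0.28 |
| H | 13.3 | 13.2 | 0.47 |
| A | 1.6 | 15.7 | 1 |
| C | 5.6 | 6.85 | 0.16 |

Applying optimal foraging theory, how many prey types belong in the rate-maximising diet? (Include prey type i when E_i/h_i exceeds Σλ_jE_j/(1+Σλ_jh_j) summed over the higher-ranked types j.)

1

Rank by E/h (kJ/s): F 2.54, H 1.01, C 0.818, A 0.102. Include each in turn until the next type's E/h falls below the running intake rate.
Rate on top 1: 1.287. H: 1.01 < 1.287 → exclude; stop.
Optimal diet: F — 1 of 4 types.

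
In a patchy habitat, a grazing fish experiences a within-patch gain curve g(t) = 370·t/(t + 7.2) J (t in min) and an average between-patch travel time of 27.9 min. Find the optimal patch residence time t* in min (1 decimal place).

14.2 min

Maximise g(t)/(T+t): set derivative to zero → g'(t)(T+t) = g(t).
g'(t) = 370·7.2/(t + 7.2)². Setting 370·7.2/(t+7.2)² = 370t/[(t+7.2)(27.9+t)] gives 7.2(27.9+t) = t(t+7.2), so t² = 7.2×27.9 = 200.9.
t* = √200.9 = 14.17 min.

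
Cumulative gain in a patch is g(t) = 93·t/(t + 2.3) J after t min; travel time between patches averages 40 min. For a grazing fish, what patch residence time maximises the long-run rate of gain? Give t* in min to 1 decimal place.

By the marginal value theorem, leave when the instantaneous gain rate g'(t) equals the habitat-wide average g(t)/(T + t).
g'(t) = 93·2.3/(t + 2.3)². Setting 93·2.3/(t+2.3)² = 93t/[(t+2.3)(40+t)] gives 2.3(40+t) = t(t+2.3), so t² = 2.3×40 = 92.
t* = √92 = 9.592 min.

9.6 min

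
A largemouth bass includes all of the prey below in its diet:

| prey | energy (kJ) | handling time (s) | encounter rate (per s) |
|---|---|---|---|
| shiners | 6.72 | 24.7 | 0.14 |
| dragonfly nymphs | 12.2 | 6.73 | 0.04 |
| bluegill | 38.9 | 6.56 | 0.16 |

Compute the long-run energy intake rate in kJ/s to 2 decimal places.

1.32 kJ/s

R = Σλ_iE_i / (1 + Σλ_ih_i)
Numerator: 0.14×6.72 + 0.04×12.2 + 0.16×38.9 = 7.653
Denominator: 1 + 0.14×24.7 + 0.04×6.73 + 0.16×6.56 = 5.777
R = 7.653/5.777 = 1.325 kJ/s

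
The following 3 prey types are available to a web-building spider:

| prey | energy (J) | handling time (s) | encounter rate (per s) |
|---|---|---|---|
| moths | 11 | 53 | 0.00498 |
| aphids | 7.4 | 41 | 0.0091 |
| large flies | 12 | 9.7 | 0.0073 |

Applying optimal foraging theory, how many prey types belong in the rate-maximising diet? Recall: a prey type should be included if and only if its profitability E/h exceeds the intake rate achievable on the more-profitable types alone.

3

Rank by E/h (J/s): large flies 1.24, moths 0.208, aphids 0.18. Include each in turn until the next type's E/h falls below the running intake rate.
Rate on top 1: 0.08181. moths: 0.208 > 0.08181 → include.
Rate on top 2: 0.1067. aphids: 0.18 > 0.1067 → include.
Optimal diet: large flies, moths, aphids — 3 of 3 types.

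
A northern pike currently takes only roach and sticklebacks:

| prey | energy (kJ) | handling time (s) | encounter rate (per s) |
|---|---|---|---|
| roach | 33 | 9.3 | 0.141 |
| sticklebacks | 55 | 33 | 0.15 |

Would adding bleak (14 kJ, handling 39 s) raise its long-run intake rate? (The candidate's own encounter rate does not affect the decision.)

Intake rate on the current diet: R = (0.141×33 + 0.15×55) / (1 + 0.141×9.3 + 0.15×33) = 12.9/7.261 = 1.777 kJ/s.
Profitability of bleak: 14/39 = 0.359 kJ/s.
0.359 < 1.777, so adding bleak would lower the average — exclude it.

No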